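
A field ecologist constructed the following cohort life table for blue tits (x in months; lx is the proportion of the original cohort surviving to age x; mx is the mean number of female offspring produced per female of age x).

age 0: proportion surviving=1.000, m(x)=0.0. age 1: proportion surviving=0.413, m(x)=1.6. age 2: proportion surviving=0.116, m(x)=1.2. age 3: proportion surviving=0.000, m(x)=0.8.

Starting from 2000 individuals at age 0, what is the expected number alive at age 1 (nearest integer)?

Expected survivors = N0 · l_1 = 2000 × 0.413 = 826 → 826

826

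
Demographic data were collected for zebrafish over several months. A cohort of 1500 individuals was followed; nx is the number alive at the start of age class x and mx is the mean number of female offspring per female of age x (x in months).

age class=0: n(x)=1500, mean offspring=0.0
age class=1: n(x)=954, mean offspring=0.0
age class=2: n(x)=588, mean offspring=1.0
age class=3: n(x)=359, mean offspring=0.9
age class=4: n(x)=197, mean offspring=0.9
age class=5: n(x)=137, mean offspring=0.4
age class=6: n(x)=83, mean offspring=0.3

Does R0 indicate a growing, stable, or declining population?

lx = nx/n0 = nx/1500: 1, 0.636, 0.392, 0.23933…, 0.13133…, 0.09133…, 0.05533…
R0 = Σ lx·mx = 0 + 0 + 0.392 + 0.2154… + 0.1182… + 0.036533… + 0.0166… = 0.778733…
R0 < 1, so the population is declining.

declining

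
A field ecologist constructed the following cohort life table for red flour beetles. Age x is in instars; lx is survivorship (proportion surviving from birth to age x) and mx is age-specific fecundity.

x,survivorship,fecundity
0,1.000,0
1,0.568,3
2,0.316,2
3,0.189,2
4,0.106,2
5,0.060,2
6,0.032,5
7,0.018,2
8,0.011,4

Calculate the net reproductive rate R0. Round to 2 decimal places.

lx·mx by age: 0, 1.704, 0.632, 0.378, 0.212, 0.12, 0.16, 0.036, 0.044
R0 = Σ lx·mx = 3.286 → 3.29

3.29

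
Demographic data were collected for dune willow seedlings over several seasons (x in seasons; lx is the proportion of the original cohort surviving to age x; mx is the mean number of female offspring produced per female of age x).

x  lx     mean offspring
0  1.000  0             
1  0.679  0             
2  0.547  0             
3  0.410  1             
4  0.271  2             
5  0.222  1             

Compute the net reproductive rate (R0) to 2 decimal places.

1.17

lx·mx by age: 0, 0, 0, 0.41, 0.542, 0.222
R0 = Σ lx·mx = 1.174 → 1.17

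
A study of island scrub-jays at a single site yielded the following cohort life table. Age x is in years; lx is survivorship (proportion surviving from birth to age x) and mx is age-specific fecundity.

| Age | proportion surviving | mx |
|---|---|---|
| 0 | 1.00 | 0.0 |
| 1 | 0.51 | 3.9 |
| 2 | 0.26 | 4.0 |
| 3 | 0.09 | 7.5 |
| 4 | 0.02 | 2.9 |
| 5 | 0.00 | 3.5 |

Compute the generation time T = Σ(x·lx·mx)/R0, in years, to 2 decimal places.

1.68

lx·mx: 0, 1.989, 1.04, 0.675, 0.058, 0 → R0 = 3.762
x·lx·mx: 0, 1.989, 2.08, 2.025, 0.232, 0 → Σ = 6.326
T = 6.326 / 3.762 = 1.681552… → 1.68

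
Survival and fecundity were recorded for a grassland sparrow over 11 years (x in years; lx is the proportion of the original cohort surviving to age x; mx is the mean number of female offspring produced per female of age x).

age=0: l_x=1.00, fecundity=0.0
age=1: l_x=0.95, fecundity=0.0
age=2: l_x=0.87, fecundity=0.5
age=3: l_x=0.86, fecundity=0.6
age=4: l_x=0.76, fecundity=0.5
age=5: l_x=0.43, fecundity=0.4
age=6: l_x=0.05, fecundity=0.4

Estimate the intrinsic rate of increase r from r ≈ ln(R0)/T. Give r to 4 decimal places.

0.1303

R0 = Σ lx·mx = 0 + 0 + 0.435 + 0.516 + 0.38 + 0.172 + 0.02 = 1.523
Σ x·lx·mx = 4.918; T = 4.918/1.523 = 3.22915…
r ≈ ln(R0)/T = ln(1.523)/3.22915… = 0.130276… → 0.1303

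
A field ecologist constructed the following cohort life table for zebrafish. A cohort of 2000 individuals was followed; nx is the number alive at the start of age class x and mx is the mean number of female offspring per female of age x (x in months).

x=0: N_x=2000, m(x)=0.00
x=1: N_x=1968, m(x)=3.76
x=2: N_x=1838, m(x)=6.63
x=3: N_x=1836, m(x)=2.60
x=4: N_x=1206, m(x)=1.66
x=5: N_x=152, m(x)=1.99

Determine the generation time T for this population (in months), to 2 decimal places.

2.09

lx = nx/n0 = nx/2000: 1, 0.984, 0.919, 0.918, 0.603, 0.076
lx·mx: 0, 3.69984, 6.09297, 2.3868, 1.00098, 0.15124 → R0 = 13.33183
x·lx·mx: 0, 3.69984, 12.18594, 7.1604, 4.00392, 0.7562 → Σ = 27.8063
T = 27.8063 / 13.33183 = 2.085708… → 2.09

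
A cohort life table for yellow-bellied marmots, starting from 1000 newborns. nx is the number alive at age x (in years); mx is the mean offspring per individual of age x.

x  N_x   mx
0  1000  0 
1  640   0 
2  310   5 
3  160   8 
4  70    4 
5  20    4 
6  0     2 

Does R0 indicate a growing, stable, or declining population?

growing

lx = nx/n0 = nx/1000: 1, 0.64, 0.31, 0.16, 0.07, 0.02, 0
R0 = Σ lx·mx = 0 + 0 + 1.55 + 1.28 + 0.28 + 0.08 + 0 = 3.19
R0 > 1, so the population is growing.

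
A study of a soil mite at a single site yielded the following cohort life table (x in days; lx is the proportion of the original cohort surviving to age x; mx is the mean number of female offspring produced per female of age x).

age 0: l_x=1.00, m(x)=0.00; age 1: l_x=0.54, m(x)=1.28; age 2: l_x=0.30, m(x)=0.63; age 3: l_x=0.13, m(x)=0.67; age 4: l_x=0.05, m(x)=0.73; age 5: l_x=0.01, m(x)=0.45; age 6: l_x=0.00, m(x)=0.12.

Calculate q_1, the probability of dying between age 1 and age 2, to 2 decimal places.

q_1 = (l_1 − l_2) / l_1 = (0.54 − 0.3) / 0.54
     = 0.24 / 0.54 = 0.444444… → 0.44

0.44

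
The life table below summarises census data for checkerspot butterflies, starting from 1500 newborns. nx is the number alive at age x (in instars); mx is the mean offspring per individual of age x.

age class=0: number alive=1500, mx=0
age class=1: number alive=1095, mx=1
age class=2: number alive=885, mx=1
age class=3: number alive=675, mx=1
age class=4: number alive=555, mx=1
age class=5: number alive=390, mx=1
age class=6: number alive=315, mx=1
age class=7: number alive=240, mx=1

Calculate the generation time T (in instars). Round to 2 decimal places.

lx = nx/n0 = nx/1500: 1, 0.73, 0.59, 0.45, 0.37, 0.26, 0.21, 0.16
lx·mx: 0, 0.73, 0.59, 0.45, 0.37, 0.26, 0.21, 0.16 → R0 = 2.77
x·lx·mx: 0, 0.73, 1.18, 1.35, 1.48, 1.3, 1.26, 1.12 → Σ = 8.42
T = 8.42 / 2.77 = 3.039711… → 3.04

3.04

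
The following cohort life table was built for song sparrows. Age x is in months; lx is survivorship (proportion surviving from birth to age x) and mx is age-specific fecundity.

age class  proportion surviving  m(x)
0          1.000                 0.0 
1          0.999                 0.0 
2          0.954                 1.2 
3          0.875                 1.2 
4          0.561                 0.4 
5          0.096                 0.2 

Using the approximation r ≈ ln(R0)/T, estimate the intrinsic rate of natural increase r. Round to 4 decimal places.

R0 = Σ lx·mx = 0 + 0 + 1.1448 + 1.05 + 0.2244 + 0.0192 = 2.4384
Σ x·lx·mx = 6.4332; T = 6.4332/2.4384 = 2.63829…
r ≈ ln(R0)/T = ln(2.4384)/2.63829… = 0.337849… → 0.3378

0.3378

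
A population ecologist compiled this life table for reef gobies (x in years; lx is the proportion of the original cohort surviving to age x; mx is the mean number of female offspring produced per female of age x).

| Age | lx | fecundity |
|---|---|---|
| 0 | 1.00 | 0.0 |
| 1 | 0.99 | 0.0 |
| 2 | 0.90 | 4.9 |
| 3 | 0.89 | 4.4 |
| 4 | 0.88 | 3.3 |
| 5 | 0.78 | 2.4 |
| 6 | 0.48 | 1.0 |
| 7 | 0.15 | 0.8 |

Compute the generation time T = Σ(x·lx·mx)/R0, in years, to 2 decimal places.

3.30

lx·mx: 0, 0, 4.41, 3.916, 2.904, 1.872, 0.48, 0.12 → R0 = 13.702
x·lx·mx: 0, 0, 8.82, 11.748, 11.616, 9.36, 2.88, 0.84 → Σ = 45.264
T = 45.264 / 13.702 = 3.303459… → 3.30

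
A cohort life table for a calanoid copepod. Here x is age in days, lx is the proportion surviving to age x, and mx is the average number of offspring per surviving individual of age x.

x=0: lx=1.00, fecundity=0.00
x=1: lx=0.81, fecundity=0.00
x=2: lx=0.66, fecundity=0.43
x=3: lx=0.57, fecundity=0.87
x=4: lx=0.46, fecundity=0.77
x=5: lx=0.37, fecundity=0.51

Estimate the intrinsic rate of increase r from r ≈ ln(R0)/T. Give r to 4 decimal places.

R0 = Σ lx·mx = 0 + 0 + 0.2838 + 0.4959 + 0.3542 + 0.1887 = 1.3226
Σ x·lx·mx = 4.4156; T = 4.4156/1.3226 = 3.33858…
r ≈ ln(R0)/T = ln(1.3226)/3.33858… = 0.083748… → 0.0837

0.0837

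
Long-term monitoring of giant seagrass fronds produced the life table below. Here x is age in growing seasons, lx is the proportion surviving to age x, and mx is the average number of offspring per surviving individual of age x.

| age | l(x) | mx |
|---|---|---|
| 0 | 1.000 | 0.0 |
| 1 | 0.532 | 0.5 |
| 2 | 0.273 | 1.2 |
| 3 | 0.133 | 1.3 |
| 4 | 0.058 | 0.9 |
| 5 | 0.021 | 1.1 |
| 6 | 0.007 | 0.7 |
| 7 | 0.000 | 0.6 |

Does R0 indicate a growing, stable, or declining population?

R0 = Σ lx·mx = 0 + 0.266 + 0.3276 + 0.1729 + 0.0522 + 0.0231 + 0.0049 + 0 = 0.8467
R0 < 1, so the population is declining.

declining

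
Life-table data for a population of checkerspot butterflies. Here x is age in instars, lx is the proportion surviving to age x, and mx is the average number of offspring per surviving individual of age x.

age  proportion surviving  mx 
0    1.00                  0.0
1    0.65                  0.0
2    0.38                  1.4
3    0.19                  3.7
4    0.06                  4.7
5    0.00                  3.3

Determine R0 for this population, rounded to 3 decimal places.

lx·mx by age: 0, 0, 0.532, 0.703, 0.282, 0
R0 = Σ lx·mx = 1.517 → 1.517

1.517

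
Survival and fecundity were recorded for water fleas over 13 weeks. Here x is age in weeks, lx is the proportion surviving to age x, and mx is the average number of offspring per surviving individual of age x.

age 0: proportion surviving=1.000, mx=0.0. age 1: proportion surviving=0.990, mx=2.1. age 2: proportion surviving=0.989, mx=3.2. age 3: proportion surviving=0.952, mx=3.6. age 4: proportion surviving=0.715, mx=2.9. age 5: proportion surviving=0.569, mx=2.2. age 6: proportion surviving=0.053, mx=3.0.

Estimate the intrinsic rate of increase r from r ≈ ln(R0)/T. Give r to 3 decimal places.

R0 = Σ lx·mx = 0 + 2.079 + 3.1648 + 3.4272 + 2.0735 + 1.2518 + 0.159 = 12.1553
Σ x·lx·mx = 34.1972; T = 34.1972/12.1553 = 2.81336…
r ≈ ln(R0)/T = ln(12.1553)/2.81336… = 0.88782… → 0.888

0.888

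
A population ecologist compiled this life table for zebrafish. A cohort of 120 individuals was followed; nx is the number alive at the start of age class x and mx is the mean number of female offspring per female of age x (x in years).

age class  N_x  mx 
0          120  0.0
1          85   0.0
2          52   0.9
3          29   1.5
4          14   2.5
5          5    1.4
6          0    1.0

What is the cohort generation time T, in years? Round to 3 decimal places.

lx = nx/n0 = nx/120: 1, 0.70833…, 0.43333…, 0.24167…, 0.11667…, 0.04167…, 0
lx·mx: 0, 0, 0.39…, 0.3625…, 0.291667…, 0.058333…, 0 → R0 = 1.1025…
x·lx·mx: 0, 0, 0.78…, 1.0875…, 1.166667…, 0.291667…, 0 → Σ = 3.325833…
T = 3.325833… / 1.1025… = 3.016629… → 3.017

3.017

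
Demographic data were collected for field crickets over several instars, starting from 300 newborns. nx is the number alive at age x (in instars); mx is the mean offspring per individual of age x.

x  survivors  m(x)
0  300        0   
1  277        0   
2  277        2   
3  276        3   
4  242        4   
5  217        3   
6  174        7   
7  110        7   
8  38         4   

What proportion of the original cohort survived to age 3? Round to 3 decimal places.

0.920

l_3 = n_3/n_0 = 276/300 = 0.92 → 0.920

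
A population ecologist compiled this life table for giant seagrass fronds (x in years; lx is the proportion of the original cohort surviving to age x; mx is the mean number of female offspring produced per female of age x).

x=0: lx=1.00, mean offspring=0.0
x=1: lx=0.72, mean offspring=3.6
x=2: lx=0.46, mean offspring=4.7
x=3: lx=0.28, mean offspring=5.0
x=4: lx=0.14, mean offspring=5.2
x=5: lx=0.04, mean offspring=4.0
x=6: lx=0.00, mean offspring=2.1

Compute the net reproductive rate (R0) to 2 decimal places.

7.04

lx·mx by age: 0, 2.592, 2.162, 1.4, 0.728, 0.16, 0
R0 = Σ lx·mx = 7.042 → 7.04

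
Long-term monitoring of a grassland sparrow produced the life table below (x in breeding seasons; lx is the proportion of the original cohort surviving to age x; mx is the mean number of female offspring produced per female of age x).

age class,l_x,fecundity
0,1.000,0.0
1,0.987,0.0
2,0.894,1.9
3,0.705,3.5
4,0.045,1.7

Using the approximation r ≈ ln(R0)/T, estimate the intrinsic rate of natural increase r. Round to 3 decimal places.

0.552

R0 = Σ lx·mx = 0 + 0 + 1.6986 + 2.4675 + 0.0765 = 4.2426
Σ x·lx·mx = 11.1057; T = 11.1057/4.2426 = 2.61766…
r ≈ ln(R0)/T = ln(4.2426)/2.61766… = 0.55209… → 0.552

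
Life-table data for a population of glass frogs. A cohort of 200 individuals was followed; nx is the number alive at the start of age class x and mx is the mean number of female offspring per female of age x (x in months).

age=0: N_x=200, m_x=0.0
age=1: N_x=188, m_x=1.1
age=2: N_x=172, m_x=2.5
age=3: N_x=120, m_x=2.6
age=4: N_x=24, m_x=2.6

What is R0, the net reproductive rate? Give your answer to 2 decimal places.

5.06

lx = nx/n0 = nx/200: 1, 0.94, 0.86, 0.6, 0.12
lx·mx by age: 0, 1.034, 2.15, 1.56, 0.312
R0 = Σ lx·mx = 5.056 → 5.06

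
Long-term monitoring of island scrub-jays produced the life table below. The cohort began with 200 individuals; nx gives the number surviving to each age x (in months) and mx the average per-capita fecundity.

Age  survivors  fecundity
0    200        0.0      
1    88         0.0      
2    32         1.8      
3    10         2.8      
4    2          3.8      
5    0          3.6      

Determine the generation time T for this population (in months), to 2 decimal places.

lx = nx/n0 = nx/200: 1, 0.44, 0.16, 0.05, 0.01, 0
lx·mx: 0, 0, 0.288, 0.14, 0.038, 0 → R0 = 0.466
x·lx·mx: 0, 0, 0.576, 0.42, 0.152, 0 → Σ = 1.148
T = 1.148 / 0.466 = 2.463519… → 2.46

2.46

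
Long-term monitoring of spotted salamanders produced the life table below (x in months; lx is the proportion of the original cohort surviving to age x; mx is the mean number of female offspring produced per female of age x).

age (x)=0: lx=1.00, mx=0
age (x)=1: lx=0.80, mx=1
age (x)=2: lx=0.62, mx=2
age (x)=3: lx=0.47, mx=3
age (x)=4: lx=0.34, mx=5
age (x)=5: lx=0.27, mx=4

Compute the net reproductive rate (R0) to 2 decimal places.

6.23

lx·mx by age: 0, 0.8, 1.24, 1.41, 1.7, 1.08
R0 = Σ lx·mx = 6.23 → 6.23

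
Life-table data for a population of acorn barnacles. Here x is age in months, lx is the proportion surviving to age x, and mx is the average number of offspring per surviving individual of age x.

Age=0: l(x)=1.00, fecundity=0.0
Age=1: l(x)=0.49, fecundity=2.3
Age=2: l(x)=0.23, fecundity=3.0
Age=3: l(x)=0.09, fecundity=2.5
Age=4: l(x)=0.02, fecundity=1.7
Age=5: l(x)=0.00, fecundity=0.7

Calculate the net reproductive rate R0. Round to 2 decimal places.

lx·mx by age: 0, 1.127, 0.69, 0.225, 0.034, 0
R0 = Σ lx·mx = 2.076 → 2.08

2.08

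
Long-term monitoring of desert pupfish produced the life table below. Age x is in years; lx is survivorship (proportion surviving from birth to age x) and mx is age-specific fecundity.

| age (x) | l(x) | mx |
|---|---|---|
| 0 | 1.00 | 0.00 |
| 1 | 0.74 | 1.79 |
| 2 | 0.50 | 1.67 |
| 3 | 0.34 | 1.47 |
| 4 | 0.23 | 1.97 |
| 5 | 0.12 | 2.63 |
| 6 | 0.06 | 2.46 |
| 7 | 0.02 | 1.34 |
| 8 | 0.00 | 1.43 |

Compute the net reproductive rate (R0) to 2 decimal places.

3.60

lx·mx by age: 0, 1.3246, 0.835, 0.4998, 0.4531, 0.3156, 0.1476, 0.0268, 0
R0 = Σ lx·mx = 3.6025 → 3.60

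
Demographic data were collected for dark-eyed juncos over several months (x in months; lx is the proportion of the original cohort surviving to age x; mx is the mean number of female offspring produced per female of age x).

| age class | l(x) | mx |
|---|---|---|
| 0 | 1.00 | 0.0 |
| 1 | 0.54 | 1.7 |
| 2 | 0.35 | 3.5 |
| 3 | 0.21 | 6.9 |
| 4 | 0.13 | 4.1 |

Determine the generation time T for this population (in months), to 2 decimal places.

2.39

lx·mx: 0, 0.918, 1.225, 1.449, 0.533 → R0 = 4.125
x·lx·mx: 0, 0.918, 2.45, 4.347, 2.132 → Σ = 9.847
T = 9.847 / 4.125 = 2.387152… → 2.39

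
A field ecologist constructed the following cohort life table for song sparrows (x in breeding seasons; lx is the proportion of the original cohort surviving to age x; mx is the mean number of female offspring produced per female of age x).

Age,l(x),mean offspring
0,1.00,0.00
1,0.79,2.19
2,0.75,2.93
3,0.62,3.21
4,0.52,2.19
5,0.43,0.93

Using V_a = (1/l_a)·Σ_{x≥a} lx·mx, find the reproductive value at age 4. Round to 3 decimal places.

lx·mx for x ≥ 4: 1.1388, 0.3999 → sum = 1.5387
V_4 = 1.5387 / l_4 = 1.5387 / 0.52 = 2.959038… → 2.959

2.959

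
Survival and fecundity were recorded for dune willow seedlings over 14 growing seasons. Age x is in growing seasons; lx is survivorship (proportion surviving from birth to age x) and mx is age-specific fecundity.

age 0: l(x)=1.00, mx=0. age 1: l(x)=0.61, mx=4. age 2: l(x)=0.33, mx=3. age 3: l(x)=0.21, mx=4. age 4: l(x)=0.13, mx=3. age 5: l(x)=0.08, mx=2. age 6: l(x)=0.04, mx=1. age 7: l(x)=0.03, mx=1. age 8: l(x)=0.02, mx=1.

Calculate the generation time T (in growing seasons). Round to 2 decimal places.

2.02

lx·mx: 0, 2.44, 0.99, 0.84, 0.39, 0.16, 0.04, 0.03, 0.02 → R0 = 4.91
x·lx·mx: 0, 2.44, 1.98, 2.52, 1.56, 0.8, 0.24, 0.21, 0.16 → Σ = 9.91
T = 9.91 / 4.91 = 2.01833… → 2.02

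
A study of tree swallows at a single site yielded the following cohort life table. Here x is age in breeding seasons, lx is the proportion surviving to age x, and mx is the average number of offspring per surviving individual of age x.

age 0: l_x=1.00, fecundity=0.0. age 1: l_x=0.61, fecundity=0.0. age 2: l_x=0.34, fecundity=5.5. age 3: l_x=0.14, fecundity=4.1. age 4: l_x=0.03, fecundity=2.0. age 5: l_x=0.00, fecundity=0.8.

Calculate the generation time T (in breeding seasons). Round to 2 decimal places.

2.28

lx·mx: 0, 0, 1.87, 0.574, 0.06, 0 → R0 = 2.504
x·lx·mx: 0, 0, 3.74, 1.722, 0.24, 0 → Σ = 5.702
T = 5.702 / 2.504 = 2.277157… → 2.28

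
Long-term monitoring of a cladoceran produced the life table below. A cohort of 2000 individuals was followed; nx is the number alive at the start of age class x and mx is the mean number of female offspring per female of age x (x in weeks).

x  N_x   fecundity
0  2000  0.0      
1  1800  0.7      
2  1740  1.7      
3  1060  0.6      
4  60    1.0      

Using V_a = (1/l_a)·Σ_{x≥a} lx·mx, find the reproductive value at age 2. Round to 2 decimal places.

2.10

lx = nx/n0 = nx/2000: 1, 0.9, 0.87, 0.53, 0.03
lx·mx for x ≥ 2: 1.479, 0.318, 0.03 → sum = 1.827
V_2 = 1.827 / l_2 = 1.827 / 0.87 = 2.1 → 2.10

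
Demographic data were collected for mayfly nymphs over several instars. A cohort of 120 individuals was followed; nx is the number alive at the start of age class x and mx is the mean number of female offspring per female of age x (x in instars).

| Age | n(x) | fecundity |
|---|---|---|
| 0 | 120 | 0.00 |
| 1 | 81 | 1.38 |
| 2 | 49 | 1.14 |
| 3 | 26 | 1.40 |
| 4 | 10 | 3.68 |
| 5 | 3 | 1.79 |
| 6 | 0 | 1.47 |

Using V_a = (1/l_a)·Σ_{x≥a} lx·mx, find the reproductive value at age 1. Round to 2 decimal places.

3.04

lx = nx/n0 = nx/120: 1, 0.675, 0.40833…, 0.21667…, 0.08333…, 0.025, 0
lx·mx for x ≥ 1: 0.9315, 0.4655…, 0.303333…, 0.306667…, 0.04475, 0 → sum = 2.05175…
V_1 = 2.05175… / l_1 = 2.05175… / 0.675 = 3.03963… → 3.04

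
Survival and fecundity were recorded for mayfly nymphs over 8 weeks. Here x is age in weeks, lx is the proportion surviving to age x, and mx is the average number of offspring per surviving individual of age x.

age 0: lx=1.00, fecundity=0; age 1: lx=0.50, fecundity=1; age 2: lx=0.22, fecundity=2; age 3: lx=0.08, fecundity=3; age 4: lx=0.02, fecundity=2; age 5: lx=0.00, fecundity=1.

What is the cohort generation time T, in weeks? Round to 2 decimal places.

1.85

lx·mx: 0, 0.5, 0.44, 0.24, 0.04, 0 → R0 = 1.22
x·lx·mx: 0, 0.5, 0.88, 0.72, 0.16, 0 → Σ = 2.26
T = 2.26 / 1.22 = 1.852459… → 1.85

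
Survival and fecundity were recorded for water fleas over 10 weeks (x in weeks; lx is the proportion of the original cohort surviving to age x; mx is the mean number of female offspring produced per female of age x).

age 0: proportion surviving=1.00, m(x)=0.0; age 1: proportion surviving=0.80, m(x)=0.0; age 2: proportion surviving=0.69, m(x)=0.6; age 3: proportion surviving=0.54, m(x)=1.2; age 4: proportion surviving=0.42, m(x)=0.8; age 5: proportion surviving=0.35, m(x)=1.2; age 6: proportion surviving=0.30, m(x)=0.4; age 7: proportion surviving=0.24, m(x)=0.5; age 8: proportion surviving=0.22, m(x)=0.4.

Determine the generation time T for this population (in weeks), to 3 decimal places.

3.952

lx·mx: 0, 0, 0.414, 0.648, 0.336, 0.42, 0.12, 0.12, 0.088 → R0 = 2.146
x·lx·mx: 0, 0, 0.828, 1.944, 1.344, 2.1, 0.72, 0.84, 0.704 → Σ = 8.48
T = 8.48 / 2.146 = 3.951538… → 3.952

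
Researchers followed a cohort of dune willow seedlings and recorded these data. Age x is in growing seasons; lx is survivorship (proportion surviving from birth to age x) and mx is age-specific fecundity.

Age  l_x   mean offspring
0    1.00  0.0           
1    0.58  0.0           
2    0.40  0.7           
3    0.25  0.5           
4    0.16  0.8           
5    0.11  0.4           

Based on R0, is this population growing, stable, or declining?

declining

R0 = Σ lx·mx = 0 + 0 + 0.28 + 0.125 + 0.128 + 0.044 = 0.577
R0 < 1, so the population is declining.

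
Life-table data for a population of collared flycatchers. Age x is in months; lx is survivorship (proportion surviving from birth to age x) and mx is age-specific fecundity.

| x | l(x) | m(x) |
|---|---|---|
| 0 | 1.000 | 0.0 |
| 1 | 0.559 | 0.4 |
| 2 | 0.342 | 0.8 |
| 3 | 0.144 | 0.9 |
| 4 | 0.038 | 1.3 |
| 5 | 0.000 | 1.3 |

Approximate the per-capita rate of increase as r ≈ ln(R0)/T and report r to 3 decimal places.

-0.195

R0 = Σ lx·mx = 0 + 0.2236 + 0.2736 + 0.1296 + 0.0494 + 0 = 0.6762
Σ x·lx·mx = 1.3572; T = 1.3572/0.6762 = 2.0071…
r ≈ ln(R0)/T = ln(0.6762)/2.0071… = -0.19494… → -0.195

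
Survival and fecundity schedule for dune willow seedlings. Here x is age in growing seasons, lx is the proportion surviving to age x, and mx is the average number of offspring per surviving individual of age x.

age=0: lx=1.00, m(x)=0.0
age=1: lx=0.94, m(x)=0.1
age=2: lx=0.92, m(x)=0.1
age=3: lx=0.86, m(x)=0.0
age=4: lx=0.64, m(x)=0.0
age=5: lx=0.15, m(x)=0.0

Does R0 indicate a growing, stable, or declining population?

R0 = Σ lx·mx = 0 + 0.094 + 0.092 + 0 + 0 + 0 = 0.186
R0 < 1, so the population is declining.

declining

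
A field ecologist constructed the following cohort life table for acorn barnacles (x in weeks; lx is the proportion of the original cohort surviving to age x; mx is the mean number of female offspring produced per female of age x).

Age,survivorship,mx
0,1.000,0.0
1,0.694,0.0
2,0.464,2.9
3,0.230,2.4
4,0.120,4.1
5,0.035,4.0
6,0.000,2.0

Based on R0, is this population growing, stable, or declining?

R0 = Σ lx·mx = 0 + 0 + 1.3456 + 0.552 + 0.492 + 0.14 + 0 = 2.5296
R0 > 1, so the population is growing.

growing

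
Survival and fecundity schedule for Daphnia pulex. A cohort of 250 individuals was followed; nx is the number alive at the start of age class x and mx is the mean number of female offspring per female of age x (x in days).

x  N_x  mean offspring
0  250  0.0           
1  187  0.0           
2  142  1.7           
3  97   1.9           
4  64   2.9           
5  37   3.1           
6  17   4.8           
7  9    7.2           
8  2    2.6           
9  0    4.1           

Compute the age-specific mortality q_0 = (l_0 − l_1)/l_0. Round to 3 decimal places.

0.252

lx = nx/n0 = nx/250: 1, 0.748, 0.568, 0.388, 0.256, 0.148, 0.068, 0.036, 0.008, 0
q_0 = (l_0 − l_1) / l_0 = (1 − 0.748) / 1
     = 0.252 / 1 = 0.252 → 0.252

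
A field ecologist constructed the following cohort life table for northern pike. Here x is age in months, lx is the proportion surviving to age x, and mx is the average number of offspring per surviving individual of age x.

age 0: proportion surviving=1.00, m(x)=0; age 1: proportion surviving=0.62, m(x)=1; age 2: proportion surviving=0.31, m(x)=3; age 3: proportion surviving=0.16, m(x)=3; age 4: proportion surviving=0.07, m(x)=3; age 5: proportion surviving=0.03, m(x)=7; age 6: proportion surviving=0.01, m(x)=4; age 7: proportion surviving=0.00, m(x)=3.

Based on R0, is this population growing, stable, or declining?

R0 = Σ lx·mx = 0 + 0.62 + 0.93 + 0.48 + 0.21 + 0.21 + 0.04 + 0 = 2.49
R0 > 1, so the population is growing.

growing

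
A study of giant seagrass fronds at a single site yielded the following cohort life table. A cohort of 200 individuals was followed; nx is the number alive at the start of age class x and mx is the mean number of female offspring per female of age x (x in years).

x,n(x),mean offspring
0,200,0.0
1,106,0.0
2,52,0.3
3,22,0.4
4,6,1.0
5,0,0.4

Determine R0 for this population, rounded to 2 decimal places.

lx = nx/n0 = nx/200: 1, 0.53, 0.26, 0.11, 0.03, 0
lx·mx by age: 0, 0, 0.078, 0.044, 0.03, 0
R0 = Σ lx·mx = 0.152 → 0.15

0.15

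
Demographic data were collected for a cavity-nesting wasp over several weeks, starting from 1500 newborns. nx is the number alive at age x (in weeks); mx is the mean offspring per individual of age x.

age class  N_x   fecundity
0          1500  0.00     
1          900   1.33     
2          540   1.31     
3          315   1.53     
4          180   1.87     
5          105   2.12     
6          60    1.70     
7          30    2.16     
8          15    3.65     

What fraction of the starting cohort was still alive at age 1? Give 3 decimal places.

0.600

l_1 = n_1/n_0 = 900/1500 = 0.6 → 0.600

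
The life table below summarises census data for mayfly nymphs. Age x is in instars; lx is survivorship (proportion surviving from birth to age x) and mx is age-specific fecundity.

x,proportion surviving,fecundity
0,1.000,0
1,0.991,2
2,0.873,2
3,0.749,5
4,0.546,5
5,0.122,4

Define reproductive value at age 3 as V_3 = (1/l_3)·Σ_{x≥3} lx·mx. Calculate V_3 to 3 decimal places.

9.296

lx·mx for x ≥ 3: 3.745, 2.73, 0.488 → sum = 6.963
V_3 = 6.963 / l_3 = 6.963 / 0.749 = 9.296395… → 9.296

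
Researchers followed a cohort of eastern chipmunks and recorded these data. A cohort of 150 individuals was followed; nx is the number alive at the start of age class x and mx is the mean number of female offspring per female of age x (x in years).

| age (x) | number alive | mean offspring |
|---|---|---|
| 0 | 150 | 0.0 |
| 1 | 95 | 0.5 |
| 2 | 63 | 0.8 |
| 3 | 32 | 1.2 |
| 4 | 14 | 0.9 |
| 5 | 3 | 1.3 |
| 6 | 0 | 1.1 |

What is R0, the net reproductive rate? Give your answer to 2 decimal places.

1.02

lx = nx/n0 = nx/150: 1, 0.63333…, 0.42, 0.21333…, 0.09333…, 0.02, 0
lx·mx by age: 0, 0.316667…, 0.336, 0.256…, 0.084…, 0.026, 0
R0 = Σ lx·mx = 1.018667… → 1.02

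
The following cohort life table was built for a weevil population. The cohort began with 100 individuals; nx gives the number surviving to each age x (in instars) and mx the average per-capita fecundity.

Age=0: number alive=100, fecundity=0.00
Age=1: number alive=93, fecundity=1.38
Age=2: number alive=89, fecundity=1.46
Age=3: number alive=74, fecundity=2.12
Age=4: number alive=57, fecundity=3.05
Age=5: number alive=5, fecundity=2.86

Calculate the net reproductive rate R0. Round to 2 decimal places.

6.03

lx = nx/n0 = nx/100: 1, 0.93, 0.89, 0.74, 0.57, 0.05
lx·mx by age: 0, 1.2834, 1.2994, 1.5688, 1.7385, 0.143
R0 = Σ lx·mx = 6.0331 → 6.03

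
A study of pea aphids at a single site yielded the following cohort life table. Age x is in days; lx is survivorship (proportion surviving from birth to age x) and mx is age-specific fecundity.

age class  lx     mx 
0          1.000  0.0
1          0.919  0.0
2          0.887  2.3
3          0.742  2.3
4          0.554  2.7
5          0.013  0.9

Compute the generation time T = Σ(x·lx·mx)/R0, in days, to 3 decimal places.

lx·mx: 0, 0, 2.0401, 1.7066, 1.4958, 0.0117 → R0 = 5.2542
x·lx·mx: 0, 0, 4.0802, 5.1198, 5.9832, 0.0585 → Σ = 15.2417
T = 15.2417 / 5.2542 = 2.90086… → 2.901

2.901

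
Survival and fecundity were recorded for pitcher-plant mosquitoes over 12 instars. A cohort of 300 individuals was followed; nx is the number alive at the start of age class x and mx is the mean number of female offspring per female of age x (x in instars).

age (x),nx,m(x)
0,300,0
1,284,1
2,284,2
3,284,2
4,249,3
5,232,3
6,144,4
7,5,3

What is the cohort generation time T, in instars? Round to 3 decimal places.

3.808

lx = nx/n0 = nx/300: 1, 0.94667…, 0.94667…, 0.94667…, 0.83, 0.77333…, 0.48, 0.01667…
lx·mx: 0, 0.946667…, 1.893333…, 1.893333…, 2.49, 2.32…, 1.92, 0.05… → R0 = 11.513333…
x·lx·mx: 0, 0.946667…, 3.786667…, 5.68…, 9.96, 11.6…, 11.52, 0.35… → Σ = 43.843333…
T = 43.843333… / 11.513333… = 3.808049… → 3.808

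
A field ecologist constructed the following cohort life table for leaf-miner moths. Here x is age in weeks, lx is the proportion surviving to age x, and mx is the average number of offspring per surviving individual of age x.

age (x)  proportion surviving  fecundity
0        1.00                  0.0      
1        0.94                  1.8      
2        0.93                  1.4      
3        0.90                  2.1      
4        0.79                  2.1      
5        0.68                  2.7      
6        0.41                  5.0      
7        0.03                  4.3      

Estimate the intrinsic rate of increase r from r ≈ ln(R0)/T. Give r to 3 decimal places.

0.638

R0 = Σ lx·mx = 0 + 1.692 + 1.302 + 1.89 + 1.659 + 1.836 + 2.05 + 0.129 = 10.558
Σ x·lx·mx = 38.985; T = 38.985/10.558 = 3.69246…
r ≈ ln(R0)/T = ln(10.558)/3.69246… = 0.6383… → 0.638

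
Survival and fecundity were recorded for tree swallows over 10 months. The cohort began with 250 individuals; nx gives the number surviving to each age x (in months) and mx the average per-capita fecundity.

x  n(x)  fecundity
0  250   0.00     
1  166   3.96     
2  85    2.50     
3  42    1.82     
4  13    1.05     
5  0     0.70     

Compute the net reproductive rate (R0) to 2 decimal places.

lx = nx/n0 = nx/250: 1, 0.664, 0.34, 0.168, 0.052, 0
lx·mx by age: 0, 2.62944, 0.85, 0.30576, 0.0546, 0
R0 = Σ lx·mx = 3.8398 → 3.84

3.84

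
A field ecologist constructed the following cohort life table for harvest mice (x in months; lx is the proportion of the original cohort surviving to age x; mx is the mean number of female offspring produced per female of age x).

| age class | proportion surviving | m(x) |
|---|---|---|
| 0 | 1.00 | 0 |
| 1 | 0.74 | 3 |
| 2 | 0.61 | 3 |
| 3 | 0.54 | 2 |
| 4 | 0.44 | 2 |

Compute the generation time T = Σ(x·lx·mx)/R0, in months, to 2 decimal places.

lx·mx: 0, 2.22, 1.83, 1.08, 0.88 → R0 = 6.01
x·lx·mx: 0, 2.22, 3.66, 3.24, 3.52 → Σ = 12.64
T = 12.64 / 6.01 = 2.103161… → 2.10

2.10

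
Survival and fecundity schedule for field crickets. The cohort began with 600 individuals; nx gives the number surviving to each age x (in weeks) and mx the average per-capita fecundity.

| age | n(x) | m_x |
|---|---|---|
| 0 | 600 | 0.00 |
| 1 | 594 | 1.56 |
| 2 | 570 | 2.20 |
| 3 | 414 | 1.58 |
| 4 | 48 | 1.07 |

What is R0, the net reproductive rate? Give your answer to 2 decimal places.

4.81

lx = nx/n0 = nx/600: 1, 0.99, 0.95, 0.69, 0.08
lx·mx by age: 0, 1.5444, 2.09, 1.0902, 0.0856
R0 = Σ lx·mx = 4.8102 → 4.81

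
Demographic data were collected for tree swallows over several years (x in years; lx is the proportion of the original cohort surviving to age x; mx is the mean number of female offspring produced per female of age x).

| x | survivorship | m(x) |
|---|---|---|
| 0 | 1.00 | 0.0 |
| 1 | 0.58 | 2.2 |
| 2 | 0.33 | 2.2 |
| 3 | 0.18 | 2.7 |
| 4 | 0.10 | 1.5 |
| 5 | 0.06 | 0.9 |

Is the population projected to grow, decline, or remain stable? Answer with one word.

growing

R0 = Σ lx·mx = 0 + 1.276 + 0.726 + 0.486 + 0.15 + 0.054 = 2.692
R0 > 1, so the population is growing.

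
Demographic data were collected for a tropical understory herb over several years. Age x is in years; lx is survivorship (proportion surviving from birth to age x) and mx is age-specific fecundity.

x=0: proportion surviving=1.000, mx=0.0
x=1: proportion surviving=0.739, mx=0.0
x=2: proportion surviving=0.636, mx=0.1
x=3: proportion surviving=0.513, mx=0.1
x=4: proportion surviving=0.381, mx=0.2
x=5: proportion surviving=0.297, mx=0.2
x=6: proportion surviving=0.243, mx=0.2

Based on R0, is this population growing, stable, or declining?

R0 = Σ lx·mx = 0 + 0 + 0.0636 + 0.0513 + 0.0762 + 0.0594 + 0.0486 = 0.2991
R0 < 1, so the population is declining.

declining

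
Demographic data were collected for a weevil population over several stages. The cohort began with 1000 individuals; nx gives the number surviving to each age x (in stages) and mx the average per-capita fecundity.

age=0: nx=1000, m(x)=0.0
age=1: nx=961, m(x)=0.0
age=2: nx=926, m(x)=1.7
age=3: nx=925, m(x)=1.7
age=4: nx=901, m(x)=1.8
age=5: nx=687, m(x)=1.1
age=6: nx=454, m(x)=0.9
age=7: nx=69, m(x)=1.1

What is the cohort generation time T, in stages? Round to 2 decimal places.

3.51

lx = nx/n0 = nx/1000: 1, 0.961, 0.926, 0.925, 0.901, 0.687, 0.454, 0.069
lx·mx: 0, 0, 1.5742, 1.5725, 1.6218, 0.7557, 0.4086, 0.0759 → R0 = 6.0087
x·lx·mx: 0, 0, 3.1484, 4.7175, 6.4872, 3.7785, 2.4516, 0.5313 → Σ = 21.1145
T = 21.1145 / 6.0087 = 3.513988… → 3.51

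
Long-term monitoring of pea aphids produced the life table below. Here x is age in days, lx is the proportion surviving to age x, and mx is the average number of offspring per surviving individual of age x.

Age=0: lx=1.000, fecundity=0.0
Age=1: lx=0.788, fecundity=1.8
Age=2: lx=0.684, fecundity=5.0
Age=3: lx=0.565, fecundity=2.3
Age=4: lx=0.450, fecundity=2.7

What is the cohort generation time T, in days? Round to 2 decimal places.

lx·mx: 0, 1.4184, 3.42, 1.2995, 1.215 → R0 = 7.3529
x·lx·mx: 0, 1.4184, 6.84, 3.8985, 4.86 → Σ = 17.0169
T = 17.0169 / 7.3529 = 2.314311… → 2.31

2.31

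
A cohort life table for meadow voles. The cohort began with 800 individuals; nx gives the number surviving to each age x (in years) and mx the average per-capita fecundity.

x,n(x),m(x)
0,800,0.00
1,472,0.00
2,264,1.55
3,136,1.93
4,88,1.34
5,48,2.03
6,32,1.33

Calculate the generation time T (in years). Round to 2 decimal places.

3.03

lx = nx/n0 = nx/800: 1, 0.59, 0.33, 0.17, 0.11, 0.06, 0.04
lx·mx: 0, 0, 0.5115, 0.3281, 0.1474, 0.1218, 0.0532 → R0 = 1.162
x·lx·mx: 0, 0, 1.023, 0.9843, 0.5896, 0.609, 0.3192 → Σ = 3.5251
T = 3.5251 / 1.162 = 3.033649… → 3.03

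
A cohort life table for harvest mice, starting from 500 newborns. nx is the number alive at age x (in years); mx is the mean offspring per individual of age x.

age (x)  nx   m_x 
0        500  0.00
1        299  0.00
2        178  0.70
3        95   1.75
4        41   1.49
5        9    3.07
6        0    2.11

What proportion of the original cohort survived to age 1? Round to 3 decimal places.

l_1 = n_1/n_0 = 299/500 = 0.598 → 0.598

0.598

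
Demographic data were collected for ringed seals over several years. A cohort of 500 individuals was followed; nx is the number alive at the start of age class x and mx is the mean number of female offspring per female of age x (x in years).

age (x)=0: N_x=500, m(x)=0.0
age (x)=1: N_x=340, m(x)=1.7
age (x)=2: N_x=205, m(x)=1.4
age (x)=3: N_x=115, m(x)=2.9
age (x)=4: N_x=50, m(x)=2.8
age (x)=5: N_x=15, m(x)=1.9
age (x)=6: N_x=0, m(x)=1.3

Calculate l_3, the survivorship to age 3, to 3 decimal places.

0.230

l_3 = n_3/n_0 = 115/500 = 0.23 → 0.230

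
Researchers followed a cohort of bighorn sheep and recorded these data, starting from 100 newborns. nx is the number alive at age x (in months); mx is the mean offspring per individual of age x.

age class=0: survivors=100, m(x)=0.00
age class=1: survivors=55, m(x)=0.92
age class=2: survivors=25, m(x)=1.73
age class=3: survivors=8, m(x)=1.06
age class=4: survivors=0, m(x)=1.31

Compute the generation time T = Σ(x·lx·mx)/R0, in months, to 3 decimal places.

1.588

lx = nx/n0 = nx/100: 1, 0.55, 0.25, 0.08, 0
lx·mx: 0, 0.506, 0.4325, 0.0848, 0 → R0 = 1.0233
x·lx·mx: 0, 0.506, 0.865, 0.2544, 0 → Σ = 1.6254
T = 1.6254 / 1.0233 = 1.588391… → 1.588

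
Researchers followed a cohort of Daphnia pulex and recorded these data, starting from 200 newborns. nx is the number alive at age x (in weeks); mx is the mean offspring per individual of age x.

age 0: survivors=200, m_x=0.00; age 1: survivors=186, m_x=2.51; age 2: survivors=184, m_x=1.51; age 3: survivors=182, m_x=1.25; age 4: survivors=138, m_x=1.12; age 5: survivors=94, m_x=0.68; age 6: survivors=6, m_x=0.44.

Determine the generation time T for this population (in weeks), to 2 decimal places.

lx = nx/n0 = nx/200: 1, 0.93, 0.92, 0.91, 0.69, 0.47, 0.03
lx·mx: 0, 2.3343, 1.3892, 1.1375, 0.7728, 0.3196, 0.0132 → R0 = 5.9666
x·lx·mx: 0, 2.3343, 2.7784, 3.4125, 3.0912, 1.598, 0.0792 → Σ = 13.2936
T = 13.2936 / 5.9666 = 2.228003… → 2.23

2.23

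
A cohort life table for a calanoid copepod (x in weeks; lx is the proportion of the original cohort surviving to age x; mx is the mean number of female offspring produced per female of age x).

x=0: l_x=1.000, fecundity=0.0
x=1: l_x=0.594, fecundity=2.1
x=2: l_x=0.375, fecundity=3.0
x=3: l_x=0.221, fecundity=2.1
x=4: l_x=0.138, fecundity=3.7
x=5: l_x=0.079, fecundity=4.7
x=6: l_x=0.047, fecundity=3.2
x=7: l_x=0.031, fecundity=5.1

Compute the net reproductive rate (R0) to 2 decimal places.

4.03

lx·mx by age: 0, 1.2474, 1.125, 0.4641, 0.5106, 0.3713, 0.1504, 0.1581
R0 = Σ lx·mx = 4.0269 → 4.03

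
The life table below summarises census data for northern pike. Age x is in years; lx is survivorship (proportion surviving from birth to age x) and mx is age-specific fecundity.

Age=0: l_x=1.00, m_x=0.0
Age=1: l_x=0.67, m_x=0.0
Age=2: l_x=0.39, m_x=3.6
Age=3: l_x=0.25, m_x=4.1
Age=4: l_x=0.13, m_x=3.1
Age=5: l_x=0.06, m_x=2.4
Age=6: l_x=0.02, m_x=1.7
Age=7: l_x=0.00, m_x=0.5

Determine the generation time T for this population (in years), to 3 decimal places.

lx·mx: 0, 0, 1.404, 1.025, 0.403, 0.144, 0.034, 0 → R0 = 3.01
x·lx·mx: 0, 0, 2.808, 3.075, 1.612, 0.72, 0.204, 0 → Σ = 8.419
T = 8.419 / 3.01 = 2.79701… → 2.797

2.797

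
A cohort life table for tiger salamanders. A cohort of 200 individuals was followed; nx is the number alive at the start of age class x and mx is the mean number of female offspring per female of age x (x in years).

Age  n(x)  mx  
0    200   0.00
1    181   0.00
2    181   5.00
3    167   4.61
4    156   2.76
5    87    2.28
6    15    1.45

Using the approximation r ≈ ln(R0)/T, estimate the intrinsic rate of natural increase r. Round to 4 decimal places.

0.8193

lx = nx/n0 = nx/200: 1, 0.905, 0.905, 0.835, 0.78, 0.435, 0.075
R0 = Σ lx·mx = 0 + 0 + 4.525 + 3.84935 + 2.1528 + 0.9918 + 0.10875 = 11.6277
Σ x·lx·mx = 34.82075; T = 34.82075/11.6277 = 2.99464…
r ≈ ln(R0)/T = ln(11.6277)/2.99464… = 0.819261… → 0.8193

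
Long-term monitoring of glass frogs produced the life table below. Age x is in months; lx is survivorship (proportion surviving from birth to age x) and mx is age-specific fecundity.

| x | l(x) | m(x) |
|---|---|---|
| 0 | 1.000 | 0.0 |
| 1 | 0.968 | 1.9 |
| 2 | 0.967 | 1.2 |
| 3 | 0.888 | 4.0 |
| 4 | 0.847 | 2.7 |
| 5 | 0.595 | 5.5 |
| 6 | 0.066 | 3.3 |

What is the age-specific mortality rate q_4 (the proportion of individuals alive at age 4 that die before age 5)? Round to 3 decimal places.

0.298

q_4 = (l_4 − l_5) / l_4 = (0.847 − 0.595) / 0.847
     = 0.252 / 0.847 = 0.297521… → 0.298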